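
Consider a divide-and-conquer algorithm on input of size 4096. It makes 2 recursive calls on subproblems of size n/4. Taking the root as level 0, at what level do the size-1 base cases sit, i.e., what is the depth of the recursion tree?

For divide and conquer with division factor 4:

Problem sizes at each level:
Level 0: 4096
Level 1: 1024
Level 2: 256
Level 3: 64
Level 4: 16
Level 5: 4
Level 6: 1

The root is level 0 and the size-1 base case is level 6 (the tree spans levels 0 through 6, i.e. 7 levels counting the root), so the depth is the number of divisions: log_4(4096) = 6

The recursion tree depth is log_4(4096) = 6. At each level, the problem size is divided by 4, so it takes 6 divisions to reduce to a base case of size 1. The algorithm makes 2 recursive calls at each level.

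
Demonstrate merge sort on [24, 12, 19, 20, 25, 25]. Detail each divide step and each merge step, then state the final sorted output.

Merge sort trace:

Split: [24, 12, 19, 20, 25, 25] -> [24, 12, 19] and [20, 25, 25]
  Split: [24, 12, 19] -> [24] and [12, 19]
    Split: [12, 19] -> [12] and [19]
    Merge: [12] + [19] -> [12, 19]
  Merge: [24] + [12, 19] -> [12, 19, 24]
  Split: [20, 25, 25] -> [20] and [25, 25]
    Split: [25, 25] -> [25] and [25]
    Merge: [25] + [25] -> [25, 25]
  Merge: [20] + [25, 25] -> [20, 25, 25]
Merge: [12, 19, 24] + [20, 25, 25] -> [12, 19, 20, 24, 25, 25]

Final sorted array: [12, 19, 20, 24, 25, 25]

The merge sort proceeds by recursively splitting the array and merging sorted halves.
After all merges, the sorted array is [12, 19, 20, 24, 25, 25].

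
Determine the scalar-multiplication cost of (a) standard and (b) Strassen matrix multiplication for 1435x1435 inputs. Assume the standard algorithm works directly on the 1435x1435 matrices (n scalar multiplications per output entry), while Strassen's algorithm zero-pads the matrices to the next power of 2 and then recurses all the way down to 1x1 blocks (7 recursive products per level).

Matrix multiplication for 1435x1435 matrices:

Strassen's algorithm requires power-of-2 dimensions. Pad 1435x1435 to 2048x2048 (next power of 2).

Standard algorithm: 1435^3 = 2954987875 multiplications
Strassen's algorithm: 7^(log2(2048)) = 7^11 = 1977326743 multiplications
Savings: 2954987875 - 1977326743 = 977661132 multiplications

Standard: 2954987875 multiplications (1435^3). Strassen: 1977326743 multiplications (7^11, after padding to 2048x2048). Strassen reduces 8 recursive multiplications to 7 at each level.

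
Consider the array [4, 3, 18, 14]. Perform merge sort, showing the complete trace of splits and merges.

Merge sort trace:

Split: [4, 3, 18, 14] -> [4, 3] and [18, 14]
  Split: [4, 3] -> [4] and [3]
  Merge: [4] + [3] -> [3, 4]
  Split: [18, 14] -> [18] and [14]
  Merge: [18] + [14] -> [14, 18]
Merge: [3, 4] + [14, 18] -> [3, 4, 14, 18]

Final sorted array: [3, 4, 14, 18]

The merge sort proceeds by recursively splitting the array and merging sorted halves.
After all merges, the sorted array is [3, 4, 14, 18].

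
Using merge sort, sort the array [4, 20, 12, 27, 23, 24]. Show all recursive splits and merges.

Merge sort trace:

Split: [4, 20, 12, 27, 23, 24] -> [4, 20, 12] and [27, 23, 24]
  Split: [4, 20, 12] -> [4] and [20, 12]
    Split: [20, 12] -> [20] and [12]
    Merge: [20] + [12] -> [12, 20]
  Merge: [4] + [12, 20] -> [4, 12, 20]
  Split: [27, 23, 24] -> [27] and [23, 24]
    Split: [23, 24] -> [23] and [24]
    Merge: [23] + [24] -> [23, 24]
  Merge: [27] + [23, 24] -> [23, 24, 27]
Merge: [4, 12, 20] + [23, 24, 27] -> [4, 12, 20, 23, 24, 27]

Final sorted array: [4, 12, 20, 23, 24, 27]

The merge sort proceeds by recursively splitting the array and merging sorted halves.
After all merges, the sorted array is [4, 12, 20, 23, 24, 27].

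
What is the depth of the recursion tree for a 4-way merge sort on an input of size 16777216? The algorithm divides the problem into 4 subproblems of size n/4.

For divide and conquer with division factor 4:

Problem sizes at each level:
Level 0: 16777216
Level 1: 4194304
Level 2: 1048576
Level 3: 262144
Level 4: 65536
Level 5: 16384
Level 6: 4096
Level 7: 1024
Level 8: 256
Level 9: 64
Level 10: 16
Level 11: 4
Level 12: 1

The root is level 0 and the size-1 base case is level 12 (the tree spans levels 0 through 12, i.e. 13 levels counting the root), so the depth is the number of divisions: log_4(16777216) = 12

The recursion tree depth is log_4(16777216) = 12. At each level, the problem size is divided by 4, so it takes 12 divisions to reduce to a base case of size 1. The algorithm makes 4 recursive calls at each level.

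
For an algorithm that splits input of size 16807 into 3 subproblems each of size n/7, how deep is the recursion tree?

For divide and conquer with division factor 7:

Problem sizes at each level:
Level 0: 16807
Level 1: 2401
Level 2: 343
Level 3: 49
Level 4: 7
Level 5: 1

The root is level 0 and the size-1 base case is level 5 (the tree spans levels 0 through 5, i.e. 6 levels counting the root), so the depth is the number of divisions: log_7(16807) = 5

The recursion tree depth is log_7(16807) = 5. At each level, the problem size is divided by 7, so it takes 5 divisions to reduce to a base case of size 1. The algorithm makes 3 recursive calls at each level.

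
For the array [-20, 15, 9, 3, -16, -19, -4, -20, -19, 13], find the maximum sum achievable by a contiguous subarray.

Using Kadane's algorithm on [-20, 15, 9, 3, -16, -19, -4, -20, -19, 13]:

Scanning through the array:
Position 1 (value 15): max_ending_here = 15, max_so_far = 15
Position 2 (value 9): max_ending_here = 24, max_so_far = 24
Position 3 (value 3): max_ending_here = 27, max_so_far = 27
Position 4 (value -16): max_ending_here = 11, max_so_far = 27
Position 5 (value -19): max_ending_here = -8, max_so_far = 27
Position 6 (value -4): max_ending_here = -4, max_so_far = 27
Position 7 (value -20): max_ending_here = -20, max_so_far = 27
Position 8 (value -19): max_ending_here = -19, max_so_far = 27
Position 9 (value 13): max_ending_here = 13, max_so_far = 27

Maximum subarray: [15, 9, 3]
Maximum sum: 27

The maximum subarray is [15, 9, 3] with sum 27. This subarray runs from index 1 to index 3.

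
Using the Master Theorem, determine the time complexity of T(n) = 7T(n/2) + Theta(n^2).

Master Theorem for T(n) = 7T(n/2) + O(n^2):

a = 7, b = 2, c = 2
log_b(a) = log_2(7) = 2.8074

Case 1: c = 2 < log_2(7) = 2.8074
T(n) = O(n^(log_2 7))

For T(n) = 7T(n/2) + O(n^2): log_2(7) = 2.8074. This is Case 1 of the Master Theorem (c < log_b(a), work dominated by leaves), giving O(n^(log_2 7)).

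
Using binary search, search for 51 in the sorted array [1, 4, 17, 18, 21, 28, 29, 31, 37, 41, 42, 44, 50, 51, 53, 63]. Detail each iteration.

Binary search for 51 in [1, 4, 17, 18, 21, 28, 29, 31, 37, 41, 42, 44, 50, 51, 53, 63]:

lo=0, hi=15, mid=7, arr[mid]=31 -> 31 < 51, search right half
lo=8, hi=15, mid=11, arr[mid]=44 -> 44 < 51, search right half
lo=12, hi=15, mid=13, arr[mid]=51 -> Found target at index 13!

Binary search finds 51 at index 13 after 3 comparisons. The search repeatedly halves the search space by comparing with the middle element.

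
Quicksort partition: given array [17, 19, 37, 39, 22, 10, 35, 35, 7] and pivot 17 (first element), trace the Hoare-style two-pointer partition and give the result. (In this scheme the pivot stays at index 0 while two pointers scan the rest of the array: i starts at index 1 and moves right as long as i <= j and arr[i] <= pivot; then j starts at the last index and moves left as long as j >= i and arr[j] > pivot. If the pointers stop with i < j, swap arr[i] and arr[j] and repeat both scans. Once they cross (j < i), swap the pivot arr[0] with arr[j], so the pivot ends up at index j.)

Hoare-style two-pointer partition with pivot = 17:

Initial array: [17, 19, 37, 39, 22, 10, 35, 35, 7]

Pointers start at i = 1, j = 8.
i stops at index 1 (arr[1]=19 > 17), j stops at index 8 (arr[8]=7 <= 17): swap arr[1] and arr[8], array becomes [17, 7, 37, 39, 22, 10, 35, 35, 19]
i stops at index 2 (arr[2]=37 > 17), j stops at index 5 (arr[5]=10 <= 17): swap arr[2] and arr[5], array becomes [17, 7, 10, 39, 22, 37, 35, 35, 19]
i ends at 3, j ends at 2: the pointers have crossed (j < i), so scanning stops.

Swap pivot arr[0] with arr[2] to place pivot at position 2: [10, 7, 17, 39, 22, 37, 35, 35, 19]
Pivot position: 2

After partitioning with pivot 17, the array becomes [10, 7, 17, 39, 22, 37, 35, 35, 19]. The pivot is placed at index 2. All elements to the left of the pivot are <= 17, and all elements to the right are > 17.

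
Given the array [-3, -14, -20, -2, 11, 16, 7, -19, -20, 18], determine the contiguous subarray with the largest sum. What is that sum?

Using Kadane's algorithm on [-3, -14, -20, -2, 11, 16, 7, -19, -20, 18]:

Scanning through the array:
Position 1 (value -14): max_ending_here = -14, max_so_far = -3
Position 2 (value -20): max_ending_here = -20, max_so_far = -3
Position 3 (value -2): max_ending_here = -2, max_so_far = -2
Position 4 (value 11): max_ending_here = 11, max_so_far = 11
Position 5 (value 16): max_ending_here = 27, max_so_far = 27
Position 6 (value 7): max_ending_here = 34, max_so_far = 34
Position 7 (value -19): max_ending_here = 15, max_so_far = 34
Position 8 (value -20): max_ending_here = -5, max_so_far = 34
Position 9 (value 18): max_ending_here = 18, max_so_far = 34

Maximum subarray: [11, 16, 7]
Maximum sum: 34

The maximum subarray is [11, 16, 7] with sum 34. This subarray runs from index 4 to index 6.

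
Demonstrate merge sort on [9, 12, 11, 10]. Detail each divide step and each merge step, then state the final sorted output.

Merge sort trace:

Split: [9, 12, 11, 10] -> [9, 12] and [11, 10]
  Split: [9, 12] -> [9] and [12]
  Merge: [9] + [12] -> [9, 12]
  Split: [11, 10] -> [11] and [10]
  Merge: [11] + [10] -> [10, 11]
Merge: [9, 12] + [10, 11] -> [9, 10, 11, 12]

Final sorted array: [9, 10, 11, 12]

The merge sort proceeds by recursively splitting the array and merging sorted halves.
After all merges, the sorted array is [9, 10, 11, 12].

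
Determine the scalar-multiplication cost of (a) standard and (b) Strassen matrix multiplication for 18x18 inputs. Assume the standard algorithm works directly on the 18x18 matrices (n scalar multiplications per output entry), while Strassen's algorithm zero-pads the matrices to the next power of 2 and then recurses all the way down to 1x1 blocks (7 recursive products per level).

Matrix multiplication for 18x18 matrices:

Strassen's algorithm requires power-of-2 dimensions. Pad 18x18 to 32x32 (next power of 2).

Standard algorithm: 18^3 = 5832 multiplications
Strassen's algorithm: 7^(log2(32)) = 7^5 = 16807 multiplications
Difference: 5832 - 16807 = -10975 (Strassen uses MORE here due to padding overhead — for small or just-over-power-of-2 n, padding can outweigh the per-level savings)

Standard: 5832 multiplications (18^3). Strassen: 16807 multiplications (7^5, after padding to 32x32). Strassen reduces 8 recursive multiplications to 7 at each level.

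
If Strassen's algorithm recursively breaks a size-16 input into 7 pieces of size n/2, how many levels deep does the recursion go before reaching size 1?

For divide and conquer with division factor 2:

Problem sizes at each level:
Level 0: 16
Level 1: 8
Level 2: 4
Level 3: 2
Level 4: 1

The root is level 0 and the size-1 base case is level 4 (the tree spans levels 0 through 4, i.e. 5 levels counting the root), so the depth is the number of divisions: log_2(16) = 4

The recursion tree depth is log_2(16) = 4. At each level, the problem size is divided by 2, so it takes 4 divisions to reduce to a base case of size 1. The algorithm makes 7 recursive calls at each level.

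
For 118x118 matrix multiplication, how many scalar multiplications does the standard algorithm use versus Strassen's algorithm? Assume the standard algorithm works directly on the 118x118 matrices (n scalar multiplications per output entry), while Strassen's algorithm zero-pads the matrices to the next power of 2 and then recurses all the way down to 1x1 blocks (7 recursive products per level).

Matrix multiplication for 118x118 matrices:

Strassen's algorithm requires power-of-2 dimensions. Pad 118x118 to 128x128 (next power of 2).

Standard algorithm: 118^3 = 1643032 multiplications
Strassen's algorithm: 7^(log2(128)) = 7^7 = 823543 multiplications
Savings: 1643032 - 823543 = 819489 multiplications

Standard: 1643032 multiplications (118^3). Strassen: 823543 multiplications (7^7, after padding to 128x128). Strassen reduces 8 recursive multiplications to 7 at each level.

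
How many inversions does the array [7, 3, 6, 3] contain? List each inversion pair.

Finding inversions in [7, 3, 6, 3]:

(0, 1): arr[0]=7 > arr[1]=3
(0, 2): arr[0]=7 > arr[2]=6
(0, 3): arr[0]=7 > arr[3]=3
(2, 3): arr[2]=6 > arr[3]=3

Total inversions: 4

The array has 4 inversion(s): (0,1), (0,2), (0,3), (2,3). Each pair (i,j) satisfies i < j and arr[i] > arr[j].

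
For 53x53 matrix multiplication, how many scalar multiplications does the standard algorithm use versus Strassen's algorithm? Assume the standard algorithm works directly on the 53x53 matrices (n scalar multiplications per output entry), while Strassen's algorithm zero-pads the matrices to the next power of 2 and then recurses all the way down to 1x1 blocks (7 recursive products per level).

Matrix multiplication for 53x53 matrices:

Strassen's algorithm requires power-of-2 dimensions. Pad 53x53 to 64x64 (next power of 2).

Standard algorithm: 53^3 = 148877 multiplications
Strassen's algorithm: 7^(log2(64)) = 7^6 = 117649 multiplications
Savings: 148877 - 117649 = 31228 multiplications

Standard: 148877 multiplications (53^3). Strassen: 117649 multiplications (7^6, after padding to 64x64). Strassen reduces 8 recursive multiplications to 7 at each level.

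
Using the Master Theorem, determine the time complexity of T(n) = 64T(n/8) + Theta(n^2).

Master Theorem for T(n) = 64T(n/8) + O(n^2):

a = 64, b = 8, c = 2
log_b(a) = log_8(64) = 2.0000

Case 2: c = 2 = log_8(64) = 2.0000
T(n) = O(n^2 log n) = O(n^2 log n)

For T(n) = 64T(n/8) + O(n^2): log_8(64) = 2.0000. This is Case 2 of the Master Theorem (c = log_b(a), equal work at all levels), giving O(n^2 log n).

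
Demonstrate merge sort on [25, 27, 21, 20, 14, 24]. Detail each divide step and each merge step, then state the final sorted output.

Merge sort trace:

Split: [25, 27, 21, 20, 14, 24] -> [25, 27, 21] and [20, 14, 24]
  Split: [25, 27, 21] -> [25] and [27, 21]
    Split: [27, 21] -> [27] and [21]
    Merge: [27] + [21] -> [21, 27]
  Merge: [25] + [21, 27] -> [21, 25, 27]
  Split: [20, 14, 24] -> [20] and [14, 24]
    Split: [14, 24] -> [14] and [24]
    Merge: [14] + [24] -> [14, 24]
  Merge: [20] + [14, 24] -> [14, 20, 24]
Merge: [21, 25, 27] + [14, 20, 24] -> [14, 20, 21, 24, 25, 27]

Final sorted array: [14, 20, 21, 24, 25, 27]

The merge sort proceeds by recursively splitting the array and merging sorted halves.
After all merges, the sorted array is [14, 20, 21, 24, 25, 27].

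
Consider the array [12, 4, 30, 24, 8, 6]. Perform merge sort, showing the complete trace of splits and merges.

Merge sort trace:

Split: [12, 4, 30, 24, 8, 6] -> [12, 4, 30] and [24, 8, 6]
  Split: [12, 4, 30] -> [12] and [4, 30]
    Split: [4, 30] -> [4] and [30]
    Merge: [4] + [30] -> [4, 30]
  Merge: [12] + [4, 30] -> [4, 12, 30]
  Split: [24, 8, 6] -> [24] and [8, 6]
    Split: [8, 6] -> [8] and [6]
    Merge: [8] + [6] -> [6, 8]
  Merge: [24] + [6, 8] -> [6, 8, 24]
Merge: [4, 12, 30] + [6, 8, 24] -> [4, 6, 8, 12, 24, 30]

Final sorted array: [4, 6, 8, 12, 24, 30]

The merge sort proceeds by recursively splitting the array and merging sorted halves.
After all merges, the sorted array is [4, 6, 8, 12, 24, 30].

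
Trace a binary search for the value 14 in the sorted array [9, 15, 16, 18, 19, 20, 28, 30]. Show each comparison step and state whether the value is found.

Binary search for 14 in [9, 15, 16, 18, 19, 20, 28, 30]:

lo=0, hi=7, mid=3, arr[mid]=18 -> 18 > 14, search left half
lo=0, hi=2, mid=1, arr[mid]=15 -> 15 > 14, search left half
lo=0, hi=0, mid=0, arr[mid]=9 -> 9 < 14, search right half
lo=1 > hi=0, target 14 not found

Binary search determines that 14 is not in the array after 3 comparisons. The search space was exhausted without finding the target.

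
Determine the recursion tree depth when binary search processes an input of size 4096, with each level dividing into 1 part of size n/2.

For divide and conquer with division factor 2:

Problem sizes at each level:
Level 0: 4096
Level 1: 2048
Level 2: 1024
Level 3: 512
Level 4: 256
Level 5: 128
Level 6: 64
Level 7: 32
Level 8: 16
Level 9: 8
Level 10: 4
Level 11: 2
Level 12: 1

The root is level 0 and the size-1 base case is level 12 (the tree spans levels 0 through 12, i.e. 13 levels counting the root), so the depth is the number of divisions: log_2(4096) = 12

The recursion tree depth is log_2(4096) = 12. At each level, the problem size is divided by 2, so it takes 12 divisions to reduce to a base case of size 1. The algorithm makes 1 recursive call at each level.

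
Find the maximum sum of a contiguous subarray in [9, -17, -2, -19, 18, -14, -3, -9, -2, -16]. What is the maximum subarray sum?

Using Kadane's algorithm on [9, -17, -2, -19, 18, -14, -3, -9, -2, -16]:

Scanning through the array:
Position 1 (value -17): max_ending_here = -8, max_so_far = 9
Position 2 (value -2): max_ending_here = -2, max_so_far = 9
Position 3 (value -19): max_ending_here = -19, max_so_far = 9
Position 4 (value 18): max_ending_here = 18, max_so_far = 18
Position 5 (value -14): max_ending_here = 4, max_so_far = 18
Position 6 (value -3): max_ending_here = 1, max_so_far = 18
Position 7 (value -9): max_ending_here = -8, max_so_far = 18
Position 8 (value -2): max_ending_here = -2, max_so_far = 18
Position 9 (value -16): max_ending_here = -16, max_so_far = 18

Maximum subarray: [18]
Maximum sum: 18

The maximum subarray is [18] with sum 18. This subarray runs from index 4 to index 4.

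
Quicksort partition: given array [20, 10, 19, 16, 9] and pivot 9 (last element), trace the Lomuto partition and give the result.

Lomuto partition with pivot = 9:

Initial array: [20, 10, 19, 16, 9]

arr[0]=20 > 9: no swap
arr[1]=10 > 9: no swap
arr[2]=19 > 9: no swap
arr[3]=16 > 9: no swap

Place pivot at position 0: [9, 10, 19, 16, 20]
Pivot position: 0

After partitioning with pivot 9, the array becomes [9, 10, 19, 16, 20]. The pivot is placed at index 0. All elements to the left of the pivot are <= 9, and all elements to the right are > 9.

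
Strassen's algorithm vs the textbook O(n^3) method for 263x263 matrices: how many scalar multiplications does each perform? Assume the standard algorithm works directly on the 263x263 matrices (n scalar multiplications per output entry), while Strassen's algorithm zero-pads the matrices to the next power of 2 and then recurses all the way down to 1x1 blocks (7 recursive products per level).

Matrix multiplication for 263x263 matrices:

Strassen's algorithm requires power-of-2 dimensions. Pad 263x263 to 512x512 (next power of 2).

Standard algorithm: 263^3 = 18191447 multiplications
Strassen's algorithm: 7^(log2(512)) = 7^9 = 40353607 multiplications
Difference: 18191447 - 40353607 = -22162160 (Strassen uses MORE here due to padding overhead — for small or just-over-power-of-2 n, padding can outweigh the per-level savings)

Standard: 18191447 multiplications (263^3). Strassen: 40353607 multiplications (7^9, after padding to 512x512). Strassen reduces 8 recursive multiplications to 7 at each level.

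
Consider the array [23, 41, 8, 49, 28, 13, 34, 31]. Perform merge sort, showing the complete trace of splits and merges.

Merge sort trace:

Split: [23, 41, 8, 49, 28, 13, 34, 31] -> [23, 41, 8, 49] and [28, 13, 34, 31]
  Split: [23, 41, 8, 49] -> [23, 41] and [8, 49]
    Split: [23, 41] -> [23] and [41]
    Merge: [23] + [41] -> [23, 41]
    Split: [8, 49] -> [8] and [49]
    Merge: [8] + [49] -> [8, 49]
  Merge: [23, 41] + [8, 49] -> [8, 23, 41, 49]
  Split: [28, 13, 34, 31] -> [28, 13] and [34, 31]
    Split: [28, 13] -> [28] and [13]
    Merge: [28] + [13] -> [13, 28]
    Split: [34, 31] -> [34] and [31]
    Merge: [34] + [31] -> [31, 34]
  Merge: [13, 28] + [31, 34] -> [13, 28, 31, 34]
Merge: [8, 23, 41, 49] + [13, 28, 31, 34] -> [8, 13, 23, 28, 31, 34, 41, 49]

Final sorted array: [8, 13, 23, 28, 31, 34, 41, 49]

The merge sort proceeds by recursively splitting the array and merging sorted halves.
After all merges, the sorted array is [8, 13, 23, 28, 31, 34, 41, 49].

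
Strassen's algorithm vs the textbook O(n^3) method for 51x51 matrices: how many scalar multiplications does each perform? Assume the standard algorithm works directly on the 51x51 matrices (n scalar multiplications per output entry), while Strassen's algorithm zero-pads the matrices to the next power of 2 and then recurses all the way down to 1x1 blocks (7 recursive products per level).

Matrix multiplication for 51x51 matrices:

Strassen's algorithm requires power-of-2 dimensions. Pad 51x51 to 64x64 (next power of 2).

Standard algorithm: 51^3 = 132651 multiplications
Strassen's algorithm: 7^(log2(64)) = 7^6 = 117649 multiplications
Savings: 132651 - 117649 = 15002 multiplications

Standard: 132651 multiplications (51^3). Strassen: 117649 multiplications (7^6, after padding to 64x64). Strassen reduces 8 recursive multiplications to 7 at each level.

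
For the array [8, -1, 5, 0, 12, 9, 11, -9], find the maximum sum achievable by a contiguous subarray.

Using Kadane's algorithm on [8, -1, 5, 0, 12, 9, 11, -9]:

Scanning through the array:
Position 1 (value -1): max_ending_here = 7, max_so_far = 8
Position 2 (value 5): max_ending_here = 12, max_so_far = 12
Position 3 (value 0): max_ending_here = 12, max_so_far = 12
Position 4 (value 12): max_ending_here = 24, max_so_far = 24
Position 5 (value 9): max_ending_here = 33, max_so_far = 33
Position 6 (value 11): max_ending_here = 44, max_so_far = 44
Position 7 (value -9): max_ending_here = 35, max_so_far = 44

Maximum subarray: [8, -1, 5, 0, 12, 9, 11]
Maximum sum: 44

The maximum subarray is [8, -1, 5, 0, 12, 9, 11] with sum 44. This subarray runs from index 0 to index 6.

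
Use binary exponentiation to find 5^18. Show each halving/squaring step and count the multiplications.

Computing 5^18 by squaring (build up from 5^1; each line after the first costs one multiplication):

5^1 = 5
5^2 = (5^1)^2 = 5^2 = 25
5^4 = (5^2)^2 = 25^2 = 625
5^8 = (5^4)^2 = 625^2 = 390625
5^9 = 5 * 5^8 = 5 * 390625 = 1953125
5^18 = (5^9)^2 = 1953125^2 = 3814697265625

Result: 3814697265625
Multiplications needed: 5 (5 lines after 5^1)

5^18 = 3814697265625. Using exponentiation by squaring, this requires 5 multiplications. The key idea: if the exponent is even, square the half-power; if odd, multiply by the base once.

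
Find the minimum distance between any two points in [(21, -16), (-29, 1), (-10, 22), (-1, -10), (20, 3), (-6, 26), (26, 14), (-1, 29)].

Computing all pairwise distances among 8 points:

d((21, -16), (-29, 1)) = 52.811
d((21, -16), (-10, 22)) = 49.0408
d((21, -16), (-1, -10)) = 22.8035
d((21, -16), (20, 3)) = 19.0263
d((21, -16), (-6, 26)) = 49.93
d((21, -16), (26, 14)) = 30.4138
d((21, -16), (-1, 29)) = 50.0899
d((-29, 1), (-10, 22)) = 28.3196
d((-29, 1), (-1, -10)) = 30.0832
d((-29, 1), (20, 3)) = 49.0408
d((-29, 1), (-6, 26)) = 33.9706
d((-29, 1), (26, 14)) = 56.5155
d((-29, 1), (-1, 29)) = 39.598
d((-10, 22), (-1, -10)) = 33.2415
d((-10, 22), (20, 3)) = 35.5106
d((-10, 22), (-6, 26)) = 5.6569 <-- minimum
d((-10, 22), (26, 14)) = 36.8782
d((-10, 22), (-1, 29)) = 11.4018
d((-1, -10), (20, 3)) = 24.6982
d((-1, -10), (-6, 26)) = 36.3456
d((-1, -10), (26, 14)) = 36.1248
d((-1, -10), (-1, 29)) = 39.0
d((20, 3), (-6, 26)) = 34.7131
d((20, 3), (26, 14)) = 12.53
d((20, 3), (-1, 29)) = 33.4215
d((-6, 26), (26, 14)) = 34.176
d((-6, 26), (-1, 29)) = 5.831
d((26, 14), (-1, 29)) = 30.8869

Closest pair: (-10, 22) and (-6, 26) with distance 5.6569

The closest pair is (-10, 22) and (-6, 26) with Euclidean distance 5.6569. For 8 points, brute-force pairwise comparison is shown above. For large n, the divide-and-conquer algorithm (sort by x, recurse on halves, check the dividing strip) achieves O(n log n).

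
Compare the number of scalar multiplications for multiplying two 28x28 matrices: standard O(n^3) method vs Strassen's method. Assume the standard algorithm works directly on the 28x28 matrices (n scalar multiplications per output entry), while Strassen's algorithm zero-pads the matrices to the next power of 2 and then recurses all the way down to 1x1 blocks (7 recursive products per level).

Matrix multiplication for 28x28 matrices:

Strassen's algorithm requires power-of-2 dimensions. Pad 28x28 to 32x32 (next power of 2).

Standard algorithm: 28^3 = 21952 multiplications
Strassen's algorithm: 7^(log2(32)) = 7^5 = 16807 multiplications
Savings: 21952 - 16807 = 5145 multiplications

Standard: 21952 multiplications (28^3). Strassen: 16807 multiplications (7^5, after padding to 32x32). Strassen reduces 8 recursive multiplications to 7 at each level.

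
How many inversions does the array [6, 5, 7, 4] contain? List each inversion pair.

Finding inversions in [6, 5, 7, 4]:

(0, 1): arr[0]=6 > arr[1]=5
(0, 3): arr[0]=6 > arr[3]=4
(1, 3): arr[1]=5 > arr[3]=4
(2, 3): arr[2]=7 > arr[3]=4

Total inversions: 4

The array has 4 inversion(s): (0,1), (0,3), (1,3), (2,3). Each pair (i,j) satisfies i < j and arr[i] > arr[j].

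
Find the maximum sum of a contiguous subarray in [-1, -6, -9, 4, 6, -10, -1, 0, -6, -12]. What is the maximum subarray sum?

Using Kadane's algorithm on [-1, -6, -9, 4, 6, -10, -1, 0, -6, -12]:

Scanning through the array:
Position 1 (value -6): max_ending_here = -6, max_so_far = -1
Position 2 (value -9): max_ending_here = -9, max_so_far = -1
Position 3 (value 4): max_ending_here = 4, max_so_far = 4
Position 4 (value 6): max_ending_here = 10, max_so_far = 10
Position 5 (value -10): max_ending_here = 0, max_so_far = 10
Position 6 (value -1): max_ending_here = -1, max_so_far = 10
Position 7 (value 0): max_ending_here = 0, max_so_far = 10
Position 8 (value -6): max_ending_here = -6, max_so_far = 10
Position 9 (value -12): max_ending_here = -12, max_so_far = 10

Maximum subarray: [4, 6]
Maximum sum: 10

The maximum subarray is [4, 6] with sum 10. This subarray runs from index 3 to index 4.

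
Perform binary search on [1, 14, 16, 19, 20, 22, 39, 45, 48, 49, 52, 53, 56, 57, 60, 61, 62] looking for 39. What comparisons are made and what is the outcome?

Binary search for 39 in [1, 14, 16, 19, 20, 22, 39, 45, 48, 49, 52, 53, 56, 57, 60, 61, 62]:

lo=0, hi=16, mid=8, arr[mid]=48 -> 48 > 39, search left half
lo=0, hi=7, mid=3, arr[mid]=19 -> 19 < 39, search right half
lo=4, hi=7, mid=5, arr[mid]=22 -> 22 < 39, search right half
lo=6, hi=7, mid=6, arr[mid]=39 -> Found target at index 6!

Binary search finds 39 at index 6 after 4 comparisons. The search repeatedly halves the search space by comparing with the middle element.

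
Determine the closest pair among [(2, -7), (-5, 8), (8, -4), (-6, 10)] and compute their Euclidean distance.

Computing all pairwise distances among 4 points:

d((2, -7), (-5, 8)) = 16.5529
d((2, -7), (8, -4)) = 6.7082
d((2, -7), (-6, 10)) = 18.7883
d((-5, 8), (8, -4)) = 17.6918
d((-5, 8), (-6, 10)) = 2.2361 <-- minimum
d((8, -4), (-6, 10)) = 19.799

Closest pair: (-5, 8) and (-6, 10) with distance 2.2361

The closest pair is (-5, 8) and (-6, 10) with Euclidean distance 2.2361. For 4 points, brute-force pairwise comparison is shown above. For large n, the divide-and-conquer algorithm (sort by x, recurse on halves, check the dividing strip) achieves O(n log n).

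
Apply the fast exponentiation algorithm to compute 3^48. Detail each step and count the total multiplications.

Computing 3^48 by squaring (build up from 3^1; each line after the first costs one multiplication):

3^1 = 3
3^2 = (3^1)^2 = 3^2 = 9
3^3 = 3 * 3^2 = 3 * 9 = 27
3^6 = (3^3)^2 = 27^2 = 729
3^12 = (3^6)^2 = 729^2 = 531441
3^24 = (3^12)^2 = 531441^2 = 282429536481
3^48 = (3^24)^2 = 282429536481^2 = 79766443076872509863361

Result: 79766443076872509863361
Multiplications needed: 6 (6 lines after 3^1)

3^48 = 79766443076872509863361. Using exponentiation by squaring, this requires 6 multiplications. The key idea: if the exponent is even, square the half-power; if odd, multiply by the base once.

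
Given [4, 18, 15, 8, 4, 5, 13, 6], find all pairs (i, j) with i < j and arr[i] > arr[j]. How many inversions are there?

Finding inversions in [4, 18, 15, 8, 4, 5, 13, 6]:

(1, 2): arr[1]=18 > arr[2]=15
(1, 3): arr[1]=18 > arr[3]=8
(1, 4): arr[1]=18 > arr[4]=4
(1, 5): arr[1]=18 > arr[5]=5
(1, 6): arr[1]=18 > arr[6]=13
(1, 7): arr[1]=18 > arr[7]=6
(2, 3): arr[2]=15 > arr[3]=8
(2, 4): arr[2]=15 > arr[4]=4
(2, 5): arr[2]=15 > arr[5]=5
(2, 6): arr[2]=15 > arr[6]=13
(2, 7): arr[2]=15 > arr[7]=6
(3, 4): arr[3]=8 > arr[4]=4
(3, 5): arr[3]=8 > arr[5]=5
(3, 7): arr[3]=8 > arr[7]=6
(6, 7): arr[6]=13 > arr[7]=6

Total inversions: 15

The array has 15 inversion(s): (1,2), (1,3), (1,4), (1,5), (1,6), (1,7), (2,3), (2,4), (2,5), (2,6), (2,7), (3,4), (3,5), (3,7), (6,7). Each pair (i,j) satisfies i < j and arr[i] > arr[j].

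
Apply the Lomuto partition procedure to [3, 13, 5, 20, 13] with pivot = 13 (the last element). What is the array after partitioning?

Lomuto partition with pivot = 13:

Initial array: [3, 13, 5, 20, 13]

arr[0]=3 <= 13: swap with position 0, array becomes [3, 13, 5, 20, 13]
arr[1]=13 <= 13: swap with position 1, array becomes [3, 13, 5, 20, 13]
arr[2]=5 <= 13: swap with position 2, array becomes [3, 13, 5, 20, 13]
arr[3]=20 > 13: no swap

Place pivot at position 3: [3, 13, 5, 13, 20]
Pivot position: 3

After partitioning with pivot 13, the array becomes [3, 13, 5, 13, 20]. The pivot is placed at index 3. All elements to the left of the pivot are <= 13, and all elements to the right are > 13.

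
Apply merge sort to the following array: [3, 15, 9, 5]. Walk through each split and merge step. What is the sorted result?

Merge sort trace:

Split: [3, 15, 9, 5] -> [3, 15] and [9, 5]
  Split: [3, 15] -> [3] and [15]
  Merge: [3] + [15] -> [3, 15]
  Split: [9, 5] -> [9] and [5]
  Merge: [9] + [5] -> [5, 9]
Merge: [3, 15] + [5, 9] -> [3, 5, 9, 15]

Final sorted array: [3, 5, 9, 15]

The merge sort proceeds by recursively splitting the array and merging sorted halves.
After all merges, the sorted array is [3, 5, 9, 15].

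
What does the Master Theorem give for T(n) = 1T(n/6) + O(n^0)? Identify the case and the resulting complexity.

Master Theorem for T(n) = 1T(n/6) + O(n^0):

a = 1, b = 6, c = 0
log_b(a) = log_6(1) = 0.0000

Case 2: c = 0 = log_6(1) = 0.0000
T(n) = O(n^0 log n) = O(log n)

For T(n) = 1T(n/6) + O(n^0): log_6(1) = 0.0000. This is Case 2 of the Master Theorem (c = log_b(a), equal work at all levels), giving O(log n).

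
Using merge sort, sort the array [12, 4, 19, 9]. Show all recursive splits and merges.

Merge sort trace:

Split: [12, 4, 19, 9] -> [12, 4] and [19, 9]
  Split: [12, 4] -> [12] and [4]
  Merge: [12] + [4] -> [4, 12]
  Split: [19, 9] -> [19] and [9]
  Merge: [19] + [9] -> [9, 19]
Merge: [4, 12] + [9, 19] -> [4, 9, 12, 19]

Final sorted array: [4, 9, 12, 19]

The merge sort proceeds by recursively splitting the array and merging sorted halves.
After all merges, the sorted array is [4, 9, 12, 19].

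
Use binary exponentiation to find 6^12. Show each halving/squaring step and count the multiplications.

Computing 6^12 by squaring (build up from 6^1; each line after the first costs one multiplication):

6^1 = 6
6^2 = (6^1)^2 = 6^2 = 36
6^3 = 6 * 6^2 = 6 * 36 = 216
6^6 = (6^3)^2 = 216^2 = 46656
6^12 = (6^6)^2 = 46656^2 = 2176782336

Result: 2176782336
Multiplications needed: 4 (4 lines after 6^1)

6^12 = 2176782336. Using exponentiation by squaring, this requires 4 multiplications. The key idea: if the exponent is even, square the half-power; if odd, multiply by the base once.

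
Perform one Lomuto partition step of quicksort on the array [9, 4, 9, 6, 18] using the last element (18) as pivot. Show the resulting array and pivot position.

Lomuto partition with pivot = 18:

Initial array: [9, 4, 9, 6, 18]

arr[0]=9 <= 18: swap with position 0, array becomes [9, 4, 9, 6, 18]
arr[1]=4 <= 18: swap with position 1, array becomes [9, 4, 9, 6, 18]
arr[2]=9 <= 18: swap with position 2, array becomes [9, 4, 9, 6, 18]
arr[3]=6 <= 18: swap with position 3, array becomes [9, 4, 9, 6, 18]

Place pivot at position 4: [9, 4, 9, 6, 18]
Pivot position: 4

After partitioning with pivot 18, the array becomes [9, 4, 9, 6, 18]. The pivot is placed at index 4. All elements to the left of the pivot are <= 18, and all elements to the right are > 18.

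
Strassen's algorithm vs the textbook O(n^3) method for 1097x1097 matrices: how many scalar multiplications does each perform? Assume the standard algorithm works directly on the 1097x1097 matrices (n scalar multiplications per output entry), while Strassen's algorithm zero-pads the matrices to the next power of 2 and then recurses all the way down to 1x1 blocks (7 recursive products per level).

Matrix multiplication for 1097x1097 matrices:

Strassen's algorithm requires power-of-2 dimensions. Pad 1097x1097 to 2048x2048 (next power of 2).

Standard algorithm: 1097^3 = 1320139673 multiplications
Strassen's algorithm: 7^(log2(2048)) = 7^11 = 1977326743 multiplications
Difference: 1320139673 - 1977326743 = -657187070 (Strassen uses MORE here due to padding overhead — for small or just-over-power-of-2 n, padding can outweigh the per-level savings)

Standard: 1320139673 multiplications (1097^3). Strassen: 1977326743 multiplications (7^11, after padding to 2048x2048). Strassen reduces 8 recursive multiplications to 7 at each level.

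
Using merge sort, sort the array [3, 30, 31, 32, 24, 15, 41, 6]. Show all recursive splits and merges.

Merge sort trace:

Split: [3, 30, 31, 32, 24, 15, 41, 6] -> [3, 30, 31, 32] and [24, 15, 41, 6]
  Split: [3, 30, 31, 32] -> [3, 30] and [31, 32]
    Split: [3, 30] -> [3] and [30]
    Merge: [3] + [30] -> [3, 30]
    Split: [31, 32] -> [31] and [32]
    Merge: [31] + [32] -> [31, 32]
  Merge: [3, 30] + [31, 32] -> [3, 30, 31, 32]
  Split: [24, 15, 41, 6] -> [24, 15] and [41, 6]
    Split: [24, 15] -> [24] and [15]
    Merge: [24] + [15] -> [15, 24]
    Split: [41, 6] -> [41] and [6]
    Merge: [41] + [6] -> [6, 41]
  Merge: [15, 24] + [6, 41] -> [6, 15, 24, 41]
Merge: [3, 30, 31, 32] + [6, 15, 24, 41] -> [3, 6, 15, 24, 30, 31, 32, 41]

Final sorted array: [3, 6, 15, 24, 30, 31, 32, 41]

The merge sort proceeds by recursively splitting the array and merging sorted halves.
After all merges, the sorted array is [3, 6, 15, 24, 30, 31, 32, 41].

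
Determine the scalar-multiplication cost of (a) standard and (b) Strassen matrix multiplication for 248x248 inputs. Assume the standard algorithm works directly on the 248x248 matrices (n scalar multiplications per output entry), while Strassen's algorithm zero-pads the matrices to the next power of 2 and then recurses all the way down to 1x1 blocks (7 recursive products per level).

Matrix multiplication for 248x248 matrices:

Strassen's algorithm requires power-of-2 dimensions. Pad 248x248 to 256x256 (next power of 2).

Standard algorithm: 248^3 = 15252992 multiplications
Strassen's algorithm: 7^(log2(256)) = 7^8 = 5764801 multiplications
Savings: 15252992 - 5764801 = 9488191 multiplications

Standard: 15252992 multiplications (248^3). Strassen: 5764801 multiplications (7^8, after padding to 256x256). Strassen reduces 8 recursive multiplications to 7 at each level.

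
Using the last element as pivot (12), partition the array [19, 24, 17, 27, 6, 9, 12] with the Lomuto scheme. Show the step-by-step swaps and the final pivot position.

Lomuto partition with pivot = 12:

Initial array: [19, 24, 17, 27, 6, 9, 12]

arr[0]=19 > 12: no swap
arr[1]=24 > 12: no swap
arr[2]=17 > 12: no swap
arr[3]=27 > 12: no swap
arr[4]=6 <= 12: swap with position 0, array becomes [6, 24, 17, 27, 19, 9, 12]
arr[5]=9 <= 12: swap with position 1, array becomes [6, 9, 17, 27, 19, 24, 12]

Place pivot at position 2: [6, 9, 12, 27, 19, 24, 17]
Pivot position: 2

After partitioning with pivot 12, the array becomes [6, 9, 12, 27, 19, 24, 17]. The pivot is placed at index 2. All elements to the left of the pivot are <= 12, and all elements to the right are > 12.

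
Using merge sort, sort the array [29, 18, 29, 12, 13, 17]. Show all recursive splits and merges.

Merge sort trace:

Split: [29, 18, 29, 12, 13, 17] -> [29, 18, 29] and [12, 13, 17]
  Split: [29, 18, 29] -> [29] and [18, 29]
    Split: [18, 29] -> [18] and [29]
    Merge: [18] + [29] -> [18, 29]
  Merge: [29] + [18, 29] -> [18, 29, 29]
  Split: [12, 13, 17] -> [12] and [13, 17]
    Split: [13, 17] -> [13] and [17]
    Merge: [13] + [17] -> [13, 17]
  Merge: [12] + [13, 17] -> [12, 13, 17]
Merge: [18, 29, 29] + [12, 13, 17] -> [12, 13, 17, 18, 29, 29]

Final sorted array: [12, 13, 17, 18, 29, 29]

The merge sort proceeds by recursively splitting the array and merging sorted halves.
After all merges, the sorted array is [12, 13, 17, 18, 29, 29].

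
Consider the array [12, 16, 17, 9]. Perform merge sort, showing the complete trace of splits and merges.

Merge sort trace:

Split: [12, 16, 17, 9] -> [12, 16] and [17, 9]
  Split: [12, 16] -> [12] and [16]
  Merge: [12] + [16] -> [12, 16]
  Split: [17, 9] -> [17] and [9]
  Merge: [17] + [9] -> [9, 17]
Merge: [12, 16] + [9, 17] -> [9, 12, 16, 17]

Final sorted array: [9, 12, 16, 17]

The merge sort proceeds by recursively splitting the array and merging sorted halves.
After all merges, the sorted array is [9, 12, 16, 17].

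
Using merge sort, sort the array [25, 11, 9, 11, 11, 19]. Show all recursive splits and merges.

Merge sort trace:

Split: [25, 11, 9, 11, 11, 19] -> [25, 11, 9] and [11, 11, 19]
  Split: [25, 11, 9] -> [25] and [11, 9]
    Split: [11, 9] -> [11] and [9]
    Merge: [11] + [9] -> [9, 11]
  Merge: [25] + [9, 11] -> [9, 11, 25]
  Split: [11, 11, 19] -> [11] and [11, 19]
    Split: [11, 19] -> [11] and [19]
    Merge: [11] + [19] -> [11, 19]
  Merge: [11] + [11, 19] -> [11, 11, 19]
Merge: [9, 11, 25] + [11, 11, 19] -> [9, 11, 11, 11, 19, 25]

Final sorted array: [9, 11, 11, 11, 19, 25]

The merge sort proceeds by recursively splitting the array and merging sorted halves.
After all merges, the sorted array is [9, 11, 11, 11, 19, 25].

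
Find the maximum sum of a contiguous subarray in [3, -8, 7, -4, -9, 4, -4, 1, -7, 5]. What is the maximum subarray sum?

Using Kadane's algorithm on [3, -8, 7, -4, -9, 4, -4, 1, -7, 5]:

Scanning through the array:
Position 1 (value -8): max_ending_here = -5, max_so_far = 3
Position 2 (value 7): max_ending_here = 7, max_so_far = 7
Position 3 (value -4): max_ending_here = 3, max_so_far = 7
Position 4 (value -9): max_ending_here = -6, max_so_far = 7
Position 5 (value 4): max_ending_here = 4, max_so_far = 7
Position 6 (value -4): max_ending_here = 0, max_so_far = 7
Position 7 (value 1): max_ending_here = 1, max_so_far = 7
Position 8 (value -7): max_ending_here = -6, max_so_far = 7
Position 9 (value 5): max_ending_here = 5, max_so_far = 7

Maximum subarray: [7]
Maximum sum: 7

The maximum subarray is [7] with sum 7. This subarray runs from index 2 to index 2.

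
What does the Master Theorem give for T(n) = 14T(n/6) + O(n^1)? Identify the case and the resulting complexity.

Master Theorem for T(n) = 14T(n/6) + O(n^1):

a = 14, b = 6, c = 1
log_b(a) = log_6(14) = 1.4729

Case 1: c = 1 < log_6(14) = 1.4729
T(n) = O(n^(log_6 14))

For T(n) = 14T(n/6) + O(n^1): log_6(14) = 1.4729. This is Case 1 of the Master Theorem (c < log_b(a), work dominated by leaves), giving O(n^(log_6 14)).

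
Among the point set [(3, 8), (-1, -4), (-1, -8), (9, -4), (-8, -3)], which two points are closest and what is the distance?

Computing all pairwise distances among 5 points:

d((3, 8), (-1, -4)) = 12.6491
d((3, 8), (-1, -8)) = 16.4924
d((3, 8), (9, -4)) = 13.4164
d((3, 8), (-8, -3)) = 15.5563
d((-1, -4), (-1, -8)) = 4.0 <-- minimum
d((-1, -4), (9, -4)) = 10.0
d((-1, -4), (-8, -3)) = 7.0711
d((-1, -8), (9, -4)) = 10.7703
d((-1, -8), (-8, -3)) = 8.6023
d((9, -4), (-8, -3)) = 17.0294

Closest pair: (-1, -4) and (-1, -8) with distance 4.0

The closest pair is (-1, -4) and (-1, -8) with Euclidean distance 4.0. For 5 points, brute-force pairwise comparison is shown above. For large n, the divide-and-conquer algorithm (sort by x, recurse on halves, check the dividing strip) achieves O(n log n).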